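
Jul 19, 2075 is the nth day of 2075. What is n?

200

Days in months before Jul: 31 + 28 + 31 + 30 + 31 + 30 = 181.
Plus 19 days into Jul → day 200.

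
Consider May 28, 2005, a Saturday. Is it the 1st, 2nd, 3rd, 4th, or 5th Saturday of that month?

4th

Day 28 falls in week ⌈28/7⌉ of the month.
Days 1–7 hold the 1st Saturday, 8–14 the 2nd, 15–21 the 3rd, 22–28 the 4th, 29–31 the 5th.
28 is in the range for the 4th.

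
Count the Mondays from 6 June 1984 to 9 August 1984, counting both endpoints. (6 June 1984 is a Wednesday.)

9

6 June 1984 is a Wednesday; the first Monday on or after it is 11 June 1984 (5 days later).
From 11 June 1984 to 9 August 1984: 19 + 31 + 9 = 59 days (rest of June, July, August).
59 ÷ 7 = 8 full weeks with remainder 3, so 8 more Mondays after the first → 9.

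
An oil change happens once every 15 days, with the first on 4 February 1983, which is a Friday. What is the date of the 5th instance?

The 5th occurrence is 4 intervals after the first: 4 × 15 = 60 days after 4 February 1983.
February has 28 days — 24 days to the end of February leaves 36.
March has 31 days (5 left).
5 days into April → 5 April 1983.

5 April 1983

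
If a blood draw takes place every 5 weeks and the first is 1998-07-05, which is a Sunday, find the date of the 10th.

The 10th occurrence is 9 intervals after the first: 9 × 35 = 315 days after 1998-07-05.
July has 31 days — 26 days to the end of July leaves 289.
August has 31 days (258 left).
September has 30 days (228 left).
October has 31 days (197 left).
November has 30 days (167 left).
December has 31 days (136 left).
January has 31 days (105 left).
February has 28 days (77 left).
March has 31 days (46 left).
April has 30 days (16 left).
16 days into May → 1999-05-16.

1999-05-16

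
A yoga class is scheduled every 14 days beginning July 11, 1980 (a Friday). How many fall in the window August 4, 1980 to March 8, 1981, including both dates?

16

Occurrences land 14·i days after July 11, 1980 for i = 0, 1, 2, …
August 4, 1980 is 24 days after the start; 24 ÷ 14 = 1 remainder 10; since the remainder is 10, round up to i = 2. First occurrence in the window: #3 on August 8, 1980 (2×14 = 28 days in).
March 8, 1981 is 240 days after the start; 240 ÷ 14 = 17 remainder 2. Last occurrence in the window: #18 on March 6, 1981.
Occurrences #3 through #18: 16 in total.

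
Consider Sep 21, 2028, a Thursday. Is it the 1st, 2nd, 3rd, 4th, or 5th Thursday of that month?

3rd

Day 21 falls in week ⌈21/7⌉ of the month.
Days 1–7 hold the 1st Thursday, 8–14 the 2nd, 15–21 the 3rd, 22–28 the 4th, 29–31 the 5th.
21 is in the range for the 3rd.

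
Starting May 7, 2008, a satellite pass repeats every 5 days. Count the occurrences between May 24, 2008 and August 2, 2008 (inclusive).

Occurrences land 5·i days after May 7, 2008 for i = 0, 1, 2, …
May 24, 2008 is 17 days after the start; 17 ÷ 5 = 3 remainder 2; since the remainder is 2, round up to i = 4. First occurrence in the window: #5 on May 27, 2008 (4×5 = 20 days in).
August 2, 2008 is 87 days after the start; 87 ÷ 5 = 17 remainder 2. Last occurrence in the window: #18 on July 31, 2008.
Occurrences #5 through #18: 14 in total.

14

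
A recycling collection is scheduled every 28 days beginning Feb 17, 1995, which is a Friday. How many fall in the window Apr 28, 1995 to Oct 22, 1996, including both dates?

19

Occurrences land 28·i days after Feb 17, 1995 for i = 0, 1, 2, …
Apr 28, 1995 is 70 days after the start; 70 ÷ 28 = 2 remainder 14; since the remainder is 14, round up to i = 3. First occurrence in the window: #4 on May 12, 1995 (3×28 = 84 days in).
Oct 22, 1996 is 613 days after the start; 613 ÷ 28 = 21 remainder 25. Last occurrence in the window: #22 on Sep 27, 1996.
Occurrences #4 through #22: 19 in total.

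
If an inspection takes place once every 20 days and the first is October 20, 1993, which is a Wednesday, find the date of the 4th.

The 4th occurrence is 3 intervals after the first: 3 × 20 = 60 days after October 20, 1993.
October has 31 days — 11 days to the end of October leaves 49.
November has 30 days (19 left).
19 days into December → December 19, 1993.

December 19, 1993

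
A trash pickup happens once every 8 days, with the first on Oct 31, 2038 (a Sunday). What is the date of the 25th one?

May 11, 2039

The 25th occurrence is 24 intervals after the first: 24 × 8 = 192 days after Oct 31, 2038.
Oct has 31 days — 0 days to the end of Oct leaves 192.
Nov has 30 days (162 left).
Dec has 31 days (131 left).
Jan has 31 days (100 left).
Feb has 28 days (72 left).
Mar has 31 days (41 left).
Apr has 30 days (11 left).
11 days into May → May 11, 2039.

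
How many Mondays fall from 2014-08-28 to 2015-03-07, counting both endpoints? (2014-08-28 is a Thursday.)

27

2014-08-28 is a Thursday; the first Monday on or after it is 2014-09-01 (4 days later).
From 2014-09-01 to 2015-03-07: 29 + 31 + 30 + 31 + 31 + 28 + 7 = 187 days (rest of September, October, November, December, January, February, March).
187 ÷ 7 = 26 full weeks with remainder 5, so 26 more Mondays after the first → 27.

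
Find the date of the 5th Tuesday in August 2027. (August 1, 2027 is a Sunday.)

August 2027 begins on a Sunday, so the first Tuesday is August 3 (2 days later).
The 5th Tuesday is 4 weeks later: 3 + 28 = 31.

31 August 2027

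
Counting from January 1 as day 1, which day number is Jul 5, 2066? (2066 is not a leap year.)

Days in months before Jul: 31 + 28 + 31 + 30 + 31 + 30 = 181.
Plus 5 days into Jul → day 186.

186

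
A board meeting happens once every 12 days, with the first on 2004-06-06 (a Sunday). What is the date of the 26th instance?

The 26th occurrence is 25 intervals after the first: 25 × 12 = 300 days after 2004-06-06.
June has 30 days — 24 days to the end of June leaves 276.
July has 31 days (245 left).
August has 31 days (214 left).
September has 30 days (184 left).
October has 31 days (153 left).
November has 30 days (123 left).
December has 31 days (92 left).
January has 31 days (61 left).
February has 28 days (33 left).
March has 31 days (2 left).
2 days into April → 2005-04-02.

2005-04-02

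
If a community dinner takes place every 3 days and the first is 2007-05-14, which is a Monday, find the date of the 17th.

2007-07-01

The 17th occurrence is 16 intervals after the first: 16 × 3 = 48 days after 2007-05-14.
May has 31 days — 17 days to the end of May leaves 31.
June has 30 days (1 left).
1 day into July → 2007-07-01.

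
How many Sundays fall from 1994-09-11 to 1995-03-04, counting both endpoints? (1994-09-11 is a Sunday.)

1994-09-11 is a Sunday; the first Sunday on or after it is 1994-09-11.
From 1994-09-11 to 1995-03-04: 19 + 31 + 30 + 31 + 31 + 28 + 4 = 174 days (rest of September, October, November, December, January, February, March).
174 ÷ 7 = 24 full weeks with remainder 6, so 24 more Sundays after the first → 25.

25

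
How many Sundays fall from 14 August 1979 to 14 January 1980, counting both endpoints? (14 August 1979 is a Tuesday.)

22

14 August 1979 is a Tuesday; the first Sunday on or after it is 19 August 1979 (5 days later).
From 19 August 1979 to 14 January 1980: 12 + 30 + 31 + 30 + 31 + 14 = 148 days (rest of August, September, October, November, December, January).
148 ÷ 7 = 21 full weeks with remainder 1, so 21 more Sundays after the first → 22.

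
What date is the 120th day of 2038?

2038-04-30

January has 31 days (120 − 31 = 89 remain).
February has 28 days (89 − 28 = 61 remain).
March has 31 days (61 − 31 = 30 remain).
30 into April → April 30.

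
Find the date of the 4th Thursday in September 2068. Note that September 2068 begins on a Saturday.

September 2068 begins on a Saturday, so the first Thursday is September 6 (5 days later).
The 4th Thursday is 3 weeks later: 6 + 21 = 27.

2068-09-27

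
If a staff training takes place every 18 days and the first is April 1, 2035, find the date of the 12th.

October 16, 2035

The 12th occurrence is 11 intervals after the first: 11 × 18 = 198 days after April 1, 2035.
April has 30 days — 29 days to the end of April leaves 169.
May has 31 days (138 left).
June has 30 days (108 left).
July has 31 days (77 left).
August has 31 days (46 left).
September has 30 days (16 left).
16 days into October → October 16, 2035.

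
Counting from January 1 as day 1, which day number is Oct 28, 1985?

Days in months before Oct: 31 + 28 + 31 + 30 + 31 + 30 + 31 + 31 + 30 = 273.
Plus 28 days into Oct → day 301.

301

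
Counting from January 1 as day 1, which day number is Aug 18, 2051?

230

Days in months before Aug: 31 + 28 + 31 + 30 + 31 + 30 + 31 = 212.
Plus 18 days into Aug → day 230.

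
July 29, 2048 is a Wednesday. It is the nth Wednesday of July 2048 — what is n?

Day 29 falls in week ⌈29/7⌉ of the month.
Days 1–7 hold the 1st Wednesday, 8–14 the 2nd, 15–21 the 3rd, 22–28 the 4th, 29–31 the 5th.
29 is in the range for the 5th.

5th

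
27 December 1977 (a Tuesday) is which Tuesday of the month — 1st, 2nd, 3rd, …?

4th

Day 27 falls in week ⌈27/7⌉ of the month.
Days 1–7 hold the 1st Tuesday, 8–14 the 2nd, 15–21 the 3rd, 22–28 the 4th, 29–31 the 5th.
27 is in the range for the 4th.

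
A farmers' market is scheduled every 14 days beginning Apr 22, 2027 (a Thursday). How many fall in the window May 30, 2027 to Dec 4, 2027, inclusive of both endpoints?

14

Occurrences land 14·i days after Apr 22, 2027 for i = 0, 1, 2, …
May 30, 2027 is 38 days after the start; 38 ÷ 14 = 2 remainder 10; since the remainder is 10, round up to i = 3. First occurrence in the window: #4 on Jun 3, 2027 (3×14 = 42 days in).
Dec 4, 2027 is 226 days after the start; 226 ÷ 14 = 16 remainder 2. Last occurrence in the window: #17 on Dec 2, 2027.
Occurrences #4 through #17: 14 in total.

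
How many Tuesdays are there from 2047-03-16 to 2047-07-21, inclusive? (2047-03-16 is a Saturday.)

2047-03-16 is a Saturday; the first Tuesday on or after it is 2047-03-19 (3 days later).
From 2047-03-19 to 2047-07-21: 12 + 30 + 31 + 30 + 21 = 124 days (rest of March, April, May, June, July).
124 ÷ 7 = 17 full weeks with remainder 5, so 17 more Tuesdays after the first → 18.

18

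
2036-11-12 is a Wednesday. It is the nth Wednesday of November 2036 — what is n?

2nd

Day 12 falls in week ⌈12/7⌉ of the month.
Days 1–7 hold the 1st Wednesday, 8–14 the 2nd, 15–21 the 3rd, 22–28 the 4th, 29–31 the 5th.
12 is in the range for the 2nd.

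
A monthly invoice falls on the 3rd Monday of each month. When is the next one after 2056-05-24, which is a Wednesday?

May 2056 starts on a Monday; its first Monday is the 1st, so the 3rd Monday is the 15th — 2056-05-15.
That is not after 2056-05-24, so look at June 2056.
June 2056 starts on a Thursday; its first Monday is the 5th, so the 3rd Monday is the 19th — 2056-06-19.

2056-06-19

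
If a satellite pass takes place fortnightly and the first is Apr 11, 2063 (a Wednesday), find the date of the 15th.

The 15th occurrence is 14 intervals after the first: 14 × 14 = 196 days after Apr 11, 2063.
Apr has 30 days — 19 days to the end of Apr leaves 177.
May has 31 days (146 left).
Jun has 30 days (116 left).
Jul has 31 days (85 left).
Aug has 31 days (54 left).
Sep has 30 days (24 left).
24 days into Oct → Oct 24, 2063.

Oct 24, 2063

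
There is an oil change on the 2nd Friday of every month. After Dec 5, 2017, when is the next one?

Dec 2017 starts on a Friday; its first Friday is the 1st, so the 2nd Friday is the 8th — Dec 8, 2017.
Dec 8, 2017 is after Dec 5, 2017, so that is the next one.

Dec 8, 2017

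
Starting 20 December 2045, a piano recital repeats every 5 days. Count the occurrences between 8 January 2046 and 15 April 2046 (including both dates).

20

Occurrences land 5·i days after 20 December 2045 for i = 0, 1, 2, …
8 January 2046 is 19 days after the start; 19 ÷ 5 = 3 remainder 4; since the remainder is 4, round up to i = 4. First occurrence in the window: #5 on 9 January 2046 (4×5 = 20 days in).
15 April 2046 is 116 days after the start; 116 ÷ 5 = 23 remainder 1. Last occurrence in the window: #24 on 14 April 2046.
Occurrences #5 through #24: 20 in total.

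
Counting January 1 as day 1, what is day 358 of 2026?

24 December 2026

January has 31 days (358 − 31 = 327 remain).
February has 28 days (327 − 28 = 299 remain).
March has 31 days (299 − 31 = 268 remain).
April has 30 days (268 − 30 = 238 remain).
May has 31 days (238 − 31 = 207 remain).
June has 30 days (207 − 30 = 177 remain).
July has 31 days (177 − 31 = 146 remain).
August has 31 days (146 − 31 = 115 remain).
September has 30 days (115 − 30 = 85 remain).
October has 31 days (85 − 31 = 54 remain).
November has 30 days (54 − 30 = 24 remain).
24 into December → December 24.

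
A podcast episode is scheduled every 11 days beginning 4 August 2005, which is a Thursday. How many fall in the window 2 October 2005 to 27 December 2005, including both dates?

Occurrences land 11·i days after 4 August 2005 for i = 0, 1, 2, …
2 October 2005 is 59 days after the start; 59 ÷ 11 = 5 remainder 4; since the remainder is 4, round up to i = 6. First occurrence in the window: #7 on 9 October 2005 (6×11 = 66 days in).
27 December 2005 is 145 days after the start; 145 ÷ 11 = 13 remainder 2. Last occurrence in the window: #14 on 25 December 2005.
Occurrences #7 through #14: 8 in total.

8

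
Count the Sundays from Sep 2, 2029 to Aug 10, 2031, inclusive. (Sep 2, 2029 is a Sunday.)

Sep 2, 2029 is a Sunday; the first Sunday on or after it is Sep 2, 2029.
From Sep 2, 2029 to Aug 10, 2031: 120 + 365 + 222 = 707 days (rest of 2029, 2030, to Aug 10, 2031 in 2031).
707 ÷ 7 = 101 full weeks with remainder 0, so 101 more Sundays after the first → 102.

102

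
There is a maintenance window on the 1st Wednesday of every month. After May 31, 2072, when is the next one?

May 2072 starts on a Sunday, so its 1st Wednesday is May 4, 2072 (3 days in).
That is not after May 31, 2072, so look at June 2072.
June 2072 starts on a Wednesday, so its 1st Wednesday is June 1, 2072.

June 1, 2072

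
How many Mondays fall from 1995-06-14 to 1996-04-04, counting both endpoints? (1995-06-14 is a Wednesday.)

1995-06-14 is a Wednesday; the first Monday on or after it is 1995-06-19 (5 days later).
From 1995-06-19 to 1996-04-04: 11 + 31 + 31 + 30 + 31 + 30 + 31 + 31 + 29 + 31 + 4 = 290 days (rest of June, July, August, September, October, November, December, January, February, March, April).
290 ÷ 7 = 41 full weeks with remainder 3, so 41 more Mondays after the first → 42.

42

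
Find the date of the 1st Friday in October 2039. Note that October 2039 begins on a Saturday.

October 7, 2039

October 2039 begins on a Saturday, so the first Friday is October 7 (6 days later).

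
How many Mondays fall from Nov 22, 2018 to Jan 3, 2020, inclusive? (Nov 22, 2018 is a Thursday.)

Nov 22, 2018 is a Thursday; the first Monday on or after it is Nov 26, 2018 (4 days later).
From Nov 26, 2018 to Jan 3, 2020: 35 + 365 + 3 = 403 days (rest of 2018, 2019, to Jan 3, 2020 in 2020).
403 ÷ 7 = 57 full weeks with remainder 4, so 57 more Mondays after the first → 58.

58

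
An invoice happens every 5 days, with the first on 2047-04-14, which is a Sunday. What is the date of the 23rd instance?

2047-08-02

The 23rd occurrence is 22 intervals after the first: 22 × 5 = 110 days after 2047-04-14.
April has 30 days — 16 days to the end of April leaves 94.
May has 31 days (63 left).
June has 30 days (33 left).
July has 31 days (2 left).
2 days into August → 2047-08-02.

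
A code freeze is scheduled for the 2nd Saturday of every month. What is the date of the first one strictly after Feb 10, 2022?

Feb 2022 starts on a Tuesday; its first Saturday is the 5th, so the 2nd Saturday is the 12th — Feb 12, 2022.
Feb 12, 2022 is after Feb 10, 2022, so that is the next one.

Feb 12, 2022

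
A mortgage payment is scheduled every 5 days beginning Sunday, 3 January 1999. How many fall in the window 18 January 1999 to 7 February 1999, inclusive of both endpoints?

5

Occurrences land 5·i days after 3 January 1999 for i = 0, 1, 2, …
18 January 1999 is 15 days after the start; 15 ÷ 5 = 3 remainder 0. First occurrence in the window: #4 on 18 January 1999 (3×5 = 15 days in).
7 February 1999 is 35 days after the start; 35 ÷ 5 = 7 remainder 0. Last occurrence in the window: #8 on 7 February 1999.
Occurrences #4 through #8: 5 in total.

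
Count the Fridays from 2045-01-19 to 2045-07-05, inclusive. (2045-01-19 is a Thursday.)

24

2045-01-19 is a Thursday; the first Friday on or after it is 2045-01-20 (1 day later).
From 2045-01-20 to 2045-07-05: 11 + 28 + 31 + 30 + 31 + 30 + 5 = 166 days (rest of January, February, March, April, May, June, July).
166 ÷ 7 = 23 full weeks with remainder 5, so 23 more Fridays after the first → 24.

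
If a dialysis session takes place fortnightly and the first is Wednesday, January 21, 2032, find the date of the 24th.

The 24th occurrence is 23 intervals after the first: 23 × 14 = 322 days after January 21, 2032.
January has 31 days — 10 days to the end of January leaves 312.
February has 29 days (283 left).
March has 31 days (252 left).
April has 30 days (222 left).
May has 31 days (191 left).
June has 30 days (161 left).
July has 31 days (130 left).
August has 31 days (99 left).
September has 30 days (69 left).
October has 31 days (38 left).
November has 30 days (8 left).
8 days into December → December 8, 2032.

December 8, 2032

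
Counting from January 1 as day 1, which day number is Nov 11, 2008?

Days in months before Nov: 31 + 29 + 31 + 30 + 31 + 30 + 31 + 31 + 30 + 31 = 305.
Plus 11 days into Nov → day 316.

316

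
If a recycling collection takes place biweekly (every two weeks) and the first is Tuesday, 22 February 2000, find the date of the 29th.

The 29th occurrence is 28 intervals after the first: 28 × 14 = 392 days after 22 February 2000.
February has 29 days — 7 days to the end of February leaves 385.
March has 31 days (354 left).
April has 30 days (324 left).
May has 31 days (293 left).
June has 30 days (263 left).
July has 31 days (232 left).
August has 31 days (201 left).
September has 30 days (171 left).
October has 31 days (140 left).
November has 30 days (110 left).
December has 31 days (79 left).
January has 31 days (48 left).
February has 28 days (20 left).
20 days into March → 20 March 2001.

20 March 2001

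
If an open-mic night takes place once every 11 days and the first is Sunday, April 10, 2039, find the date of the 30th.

February 23, 2040

The 30th occurrence is 29 intervals after the first: 29 × 11 = 319 days after April 10, 2039.
April has 30 days — 20 days to the end of April leaves 299.
May has 31 days (268 left).
June has 30 days (238 left).
July has 31 days (207 left).
August has 31 days (176 left).
September has 30 days (146 left).
October has 31 days (115 left).
November has 30 days (85 left).
December has 31 days (54 left).
January has 31 days (23 left).
23 days into February → February 23, 2040.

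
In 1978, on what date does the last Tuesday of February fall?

February 28, 1978

The first Tuesday of February 1978 is February 7.
February 1978 has 28 days. Adding weeks: 7, 14, 21, 28 — the last one ≤ 28 is the 28th.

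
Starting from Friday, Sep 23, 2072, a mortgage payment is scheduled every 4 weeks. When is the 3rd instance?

Nov 18, 2072

The 3rd occurrence is 2 intervals after the first: 2 × 28 = 56 days after Sep 23, 2072.
Sep has 30 days — 7 days to the end of Sep leaves 49.
Oct has 31 days (18 left).
18 days into Nov → Nov 18, 2072.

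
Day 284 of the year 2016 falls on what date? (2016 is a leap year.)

January has 31 days (284 − 31 = 253 remain).
February has 29 days (253 − 29 = 224 remain).
March has 31 days (224 − 31 = 193 remain).
April has 30 days (193 − 30 = 163 remain).
May has 31 days (163 − 31 = 132 remain).
June has 30 days (132 − 30 = 102 remain).
July has 31 days (102 − 31 = 71 remain).
August has 31 days (71 − 31 = 40 remain).
September has 30 days (40 − 30 = 10 remain).
10 into October → October 10.

2016-10-10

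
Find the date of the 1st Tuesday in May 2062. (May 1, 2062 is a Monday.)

May 2, 2062

May 2062 begins on a Monday, so the first Tuesday is May 2 (1 day later).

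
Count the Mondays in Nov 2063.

4

Nov 1, 2063 is a Thursday; the first Monday on or after it is Nov 5, 2063 (4 days later).
From Nov 5, 2063 to Nov 30, 2063 is 30 − 5 = 25 days.
25 ÷ 7 = 3 full weeks with remainder 4, so 3 more Mondays after the first → 4.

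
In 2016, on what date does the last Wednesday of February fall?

February 2016 begins on a Monday, so the first Wednesday is February 3 (2 days later).
February 2016 has 29 days. Adding weeks: 3, 10, 17, 24 — the last one ≤ 29 is the 24th.

24 February 2016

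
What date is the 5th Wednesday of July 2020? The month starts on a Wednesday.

29 July 2020

July 2020 begins on a Wednesday, so the first Wednesday is July 1.
The 5th Wednesday is 4 weeks later: 1 + 28 = 29.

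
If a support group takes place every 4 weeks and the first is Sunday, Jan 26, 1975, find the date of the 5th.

The 5th occurrence is 4 intervals after the first: 4 × 28 = 112 days after Jan 26, 1975.
Jan has 31 days — 5 days to the end of Jan leaves 107.
Feb has 28 days (79 left).
Mar has 31 days (48 left).
Apr has 30 days (18 left).
18 days into May → May 18, 1975.

May 18, 1975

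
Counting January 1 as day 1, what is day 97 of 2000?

January has 31 days (97 − 31 = 66 remain).
February has 29 days (66 − 29 = 37 remain).
March has 31 days (37 − 31 = 6 remain).
6 into April → April 6.

6 April 2000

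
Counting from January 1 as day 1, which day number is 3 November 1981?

Days in months before November: 31 + 28 + 31 + 30 + 31 + 30 + 31 + 31 + 30 + 31 = 304.
Plus 3 days into November → day 307.

307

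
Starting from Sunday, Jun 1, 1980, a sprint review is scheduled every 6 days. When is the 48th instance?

The 48th occurrence is 47 intervals after the first: 47 × 6 = 282 days after Jun 1, 1980.
Jun has 30 days — 29 days to the end of Jun leaves 253.
Jul has 31 days (222 left).
Aug has 31 days (191 left).
Sep has 30 days (161 left).
Oct has 31 days (130 left).
Nov has 30 days (100 left).
Dec has 31 days (69 left).
Jan has 31 days (38 left).
Feb has 28 days (10 left).
10 days into Mar → Mar 10, 1981.

Mar 10, 1981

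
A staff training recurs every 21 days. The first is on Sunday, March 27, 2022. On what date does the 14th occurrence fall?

December 25, 2022

The 14th occurrence is 13 intervals after the first: 13 × 21 = 273 days after March 27, 2022.
March has 31 days — 4 days to the end of March leaves 269.
April has 30 days (239 left).
May has 31 days (208 left).
June has 30 days (178 left).
July has 31 days (147 left).
August has 31 days (116 left).
September has 30 days (86 left).
October has 31 days (55 left).
November has 30 days (25 left).
25 days into December → December 25, 2022.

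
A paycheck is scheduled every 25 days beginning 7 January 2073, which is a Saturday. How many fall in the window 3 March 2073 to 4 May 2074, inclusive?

17

Occurrences land 25·i days after 7 January 2073 for i = 0, 1, 2, …
3 March 2073 is 55 days after the start; 55 ÷ 25 = 2 remainder 5; since the remainder is 5, round up to i = 3. First occurrence in the window: #4 on 23 March 2073 (3×25 = 75 days in).
4 May 2074 is 482 days after the start; 482 ÷ 25 = 19 remainder 7. Last occurrence in the window: #20 on 27 April 2074.
Occurrences #4 through #20: 17 in total.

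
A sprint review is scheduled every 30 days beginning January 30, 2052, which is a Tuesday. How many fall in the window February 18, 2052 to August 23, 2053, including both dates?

19

Occurrences land 30·i days after January 30, 2052 for i = 0, 1, 2, …
February 18, 2052 is 19 days after the start; 19 ÷ 30 = 0 remainder 19; since the remainder is 19, round up to i = 1. First occurrence in the window: #2 on February 29, 2052 (1×30 = 30 days in).
August 23, 2053 is 571 days after the start; 571 ÷ 30 = 19 remainder 1. Last occurrence in the window: #20 on August 22, 2053.
Occurrences #2 through #20: 19 in total.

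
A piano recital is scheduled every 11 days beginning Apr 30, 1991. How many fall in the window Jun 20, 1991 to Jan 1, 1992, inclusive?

18

Occurrences land 11·i days after Apr 30, 1991 for i = 0, 1, 2, …
Jun 20, 1991 is 51 days after the start; 51 ÷ 11 = 4 remainder 7; since the remainder is 7, round up to i = 5. First occurrence in the window: #6 on Jun 24, 1991 (5×11 = 55 days in).
Jan 1, 1992 is 246 days after the start; 246 ÷ 11 = 22 remainder 4. Last occurrence in the window: #23 on Dec 28, 1991.
Occurrences #6 through #23: 18 in total.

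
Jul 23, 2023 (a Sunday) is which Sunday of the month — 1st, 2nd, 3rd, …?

Day 23 falls in week ⌈23/7⌉ of the month.
Days 1–7 hold the 1st Sunday, 8–14 the 2nd, 15–21 the 3rd, 22–28 the 4th, 29–31 the 5th.
23 is in the range for the 4th.

4th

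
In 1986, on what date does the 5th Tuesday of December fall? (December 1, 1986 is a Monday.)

December 1986 begins on a Monday, so the first Tuesday is December 2 (1 day later).
The 5th Tuesday is 4 weeks later: 2 + 28 = 30.

1986-12-30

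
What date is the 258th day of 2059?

15 September 2059

January has 31 days (258 − 31 = 227 remain).
February has 28 days (227 − 28 = 199 remain).
March has 31 days (199 − 31 = 168 remain).
April has 30 days (168 − 30 = 138 remain).
May has 31 days (138 − 31 = 107 remain).
June has 30 days (107 − 30 = 77 remain).
July has 31 days (77 − 31 = 46 remain).
August has 31 days (46 − 31 = 15 remain).
15 into September → September 15.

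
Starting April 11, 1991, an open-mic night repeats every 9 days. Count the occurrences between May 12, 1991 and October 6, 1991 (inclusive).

16

Occurrences land 9·i days after April 11, 1991 for i = 0, 1, 2, …
May 12, 1991 is 31 days after the start; 31 ÷ 9 = 3 remainder 4; since the remainder is 4, round up to i = 4. First occurrence in the window: #5 on May 17, 1991 (4×9 = 36 days in).
October 6, 1991 is 178 days after the start; 178 ÷ 9 = 19 remainder 7. Last occurrence in the window: #20 on September 29, 1991.
Occurrences #5 through #20: 16 in total.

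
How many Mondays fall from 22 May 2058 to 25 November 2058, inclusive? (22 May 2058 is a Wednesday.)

22 May 2058 is a Wednesday; the first Monday on or after it is 27 May 2058 (5 days later).
From 27 May 2058 to 25 November 2058: 4 + 30 + 31 + 31 + 30 + 31 + 25 = 182 days (rest of May, June, July, August, September, October, November).
182 ÷ 7 = 26 full weeks with remainder 0, so 26 more Mondays after the first → 27.

27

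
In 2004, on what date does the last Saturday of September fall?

September 25, 2004

The first Saturday of September 2004 is September 4.
September 2004 has 30 days. Adding weeks: 4, 11, 18, 25 — the last one ≤ 30 is the 25th.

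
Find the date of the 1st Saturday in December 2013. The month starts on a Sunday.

December 2013 begins on a Sunday, so the first Saturday is December 7 (6 days later).

2013-12-07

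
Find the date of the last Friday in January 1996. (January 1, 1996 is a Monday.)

January 1996 begins on a Monday, so the first Friday is January 5 (4 days later).
January 1996 has 31 days. Adding weeks: 5, 12, 19, 26 — the last one ≤ 31 is the 26th.

January 26, 1996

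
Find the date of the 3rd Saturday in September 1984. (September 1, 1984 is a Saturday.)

September 1984 begins on a Saturday, so the first Saturday is September 1.
The 3rd Saturday is 2 weeks later: 1 + 14 = 15.

September 15, 1984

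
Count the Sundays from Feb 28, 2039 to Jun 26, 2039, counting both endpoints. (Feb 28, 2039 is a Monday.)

17

Feb 28, 2039 is a Monday; the first Sunday on or after it is Mar 6, 2039 (6 days later).
From Mar 6, 2039 to Jun 26, 2039: 25 + 30 + 31 + 26 = 112 days (rest of Mar, Apr, May, Jun).
112 ÷ 7 = 16 full weeks with remainder 0, so 16 more Sundays after the first → 17.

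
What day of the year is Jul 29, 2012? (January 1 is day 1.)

211

Days in months before Jul: 31 + 29 + 31 + 30 + 31 + 30 = 182.
Plus 29 days into Jul → day 211.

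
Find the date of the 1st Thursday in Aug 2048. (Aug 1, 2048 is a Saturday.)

Aug 2048 begins on a Saturday, so the first Thursday is Aug 6 (5 days later).

Aug 6, 2048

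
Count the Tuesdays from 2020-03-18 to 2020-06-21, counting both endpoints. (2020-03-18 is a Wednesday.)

2020-03-18 is a Wednesday; the first Tuesday on or after it is 2020-03-24 (6 days later).
From 2020-03-24 to 2020-06-21: 7 + 30 + 31 + 21 = 89 days (rest of March, April, May, June).
89 ÷ 7 = 12 full weeks with remainder 5, so 12 more Tuesdays after the first → 13.

13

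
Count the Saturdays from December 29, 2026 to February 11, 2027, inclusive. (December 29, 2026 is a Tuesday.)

6

December 29, 2026 is a Tuesday; the first Saturday on or after it is January 2, 2027 (4 days later).
From January 2, 2027 to February 11, 2027: 29 + 11 = 40 days (rest of January, February).
40 ÷ 7 = 5 full weeks with remainder 5, so 5 more Saturdays after the first → 6.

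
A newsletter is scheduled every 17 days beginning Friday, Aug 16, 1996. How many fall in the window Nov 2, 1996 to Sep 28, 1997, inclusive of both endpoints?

20

Occurrences land 17·i days after Aug 16, 1996 for i = 0, 1, 2, …
Nov 2, 1996 is 78 days after the start; 78 ÷ 17 = 4 remainder 10; since the remainder is 10, round up to i = 5. First occurrence in the window: #6 on Nov 9, 1996 (5×17 = 85 days in).
Sep 28, 1997 is 408 days after the start; 408 ÷ 17 = 24 remainder 0. Last occurrence in the window: #25 on Sep 28, 1997.
Occurrences #6 through #25: 20 in total.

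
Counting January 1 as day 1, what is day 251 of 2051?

January has 31 days (251 − 31 = 220 remain).
February has 28 days (220 − 28 = 192 remain).
March has 31 days (192 − 31 = 161 remain).
April has 30 days (161 − 30 = 131 remain).
May has 31 days (131 − 31 = 100 remain).
June has 30 days (100 − 30 = 70 remain).
July has 31 days (70 − 31 = 39 remain).
August has 31 days (39 − 31 = 8 remain).
8 into September → September 8.

2051-09-08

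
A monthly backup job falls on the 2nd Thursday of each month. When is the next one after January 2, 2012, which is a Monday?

January 12, 2012

January 2012 starts on a Sunday; its first Thursday is the 5th, so the 2nd Thursday is the 12th — January 12, 2012.
January 12, 2012 is after January 2, 2012, so that is the next one.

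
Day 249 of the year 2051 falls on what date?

January has 31 days (249 − 31 = 218 remain).
February has 28 days (218 − 28 = 190 remain).
March has 31 days (190 − 31 = 159 remain).
April has 30 days (159 − 30 = 129 remain).
May has 31 days (129 − 31 = 98 remain).
June has 30 days (98 − 30 = 68 remain).
July has 31 days (68 − 31 = 37 remain).
August has 31 days (37 − 31 = 6 remain).
6 into September → September 6.

2051-09-06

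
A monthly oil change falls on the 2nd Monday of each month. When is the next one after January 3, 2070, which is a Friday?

January 2070 starts on a Wednesday; its first Monday is the 6th, so the 2nd Monday is the 13th — January 13, 2070.
January 13, 2070 is after January 3, 2070, so that is the next one.

January 13, 2070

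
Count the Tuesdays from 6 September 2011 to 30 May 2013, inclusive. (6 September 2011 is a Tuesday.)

91

6 September 2011 is a Tuesday; the first Tuesday on or after it is 6 September 2011.
From 6 September 2011 to 30 May 2013: 116 + 366 + 150 = 632 days (rest of 2011, 2012, to 30 May 2013 in 2013).
632 ÷ 7 = 90 full weeks with remainder 2, so 90 more Tuesdays after the first → 91.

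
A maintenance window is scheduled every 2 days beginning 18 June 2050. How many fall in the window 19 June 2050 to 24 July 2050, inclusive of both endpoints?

Occurrences land 2·i days after 18 June 2050 for i = 0, 1, 2, …
19 June 2050 is 1 day after the start; 1 ÷ 2 = 0 remainder 1; since the remainder is 1, round up to i = 1. First occurrence in the window: #2 on 20 June 2050 (1×2 = 2 days in).
24 July 2050 is 36 days after the start; 36 ÷ 2 = 18 remainder 0. Last occurrence in the window: #19 on 24 July 2050.
Occurrences #2 through #19: 18 in total.

18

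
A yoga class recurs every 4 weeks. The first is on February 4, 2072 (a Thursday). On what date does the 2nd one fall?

March 3, 2072

The 2nd occurrence is 1 interval after the first: 1 × 28 = 28 days after February 4, 2072.
February has 29 days — 25 days to the end of February leaves 3.
3 days into March → March 3, 2072.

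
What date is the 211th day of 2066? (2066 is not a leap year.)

Jan has 31 days (211 − 31 = 180 remain).
Feb has 28 days (180 − 28 = 152 remain).
Mar has 31 days (152 − 31 = 121 remain).
Apr has 30 days (121 − 30 = 91 remain).
May has 31 days (91 − 31 = 60 remain).
Jun has 30 days (60 − 30 = 30 remain).
30 into Jul → Jul 30.

Jul 30, 2066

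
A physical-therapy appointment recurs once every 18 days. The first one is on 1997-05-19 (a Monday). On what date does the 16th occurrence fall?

The 16th occurrence is 15 intervals after the first: 15 × 18 = 270 days after 1997-05-19.
May has 31 days — 12 days to the end of May leaves 258.
June has 30 days (228 left).
July has 31 days (197 left).
August has 31 days (166 left).
September has 30 days (136 left).
October has 31 days (105 left).
November has 30 days (75 left).
December has 31 days (44 left).
January has 31 days (13 left).
13 days into February → 1998-02-13.

1998-02-13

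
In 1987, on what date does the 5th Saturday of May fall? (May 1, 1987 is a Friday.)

30 May 1987

May 1987 begins on a Friday, so the first Saturday is May 2 (1 day later).
The 5th Saturday is 4 weeks later: 2 + 28 = 30.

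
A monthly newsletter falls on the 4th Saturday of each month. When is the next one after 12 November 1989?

November 1989 starts on a Wednesday; its first Saturday is the 4th, so the 4th Saturday is the 25th — 25 November 1989.
25 November 1989 is after 12 November 1989, so that is the next one.

25 November 1989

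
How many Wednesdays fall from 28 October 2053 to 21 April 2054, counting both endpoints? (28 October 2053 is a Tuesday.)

28 October 2053 is a Tuesday; the first Wednesday on or after it is 29 October 2053 (1 day later).
From 29 October 2053 to 21 April 2054: 2 + 30 + 31 + 31 + 28 + 31 + 21 = 174 days (rest of October, November, December, January, February, March, April).
174 ÷ 7 = 24 full weeks with remainder 6, so 24 more Wednesdays after the first → 25.

25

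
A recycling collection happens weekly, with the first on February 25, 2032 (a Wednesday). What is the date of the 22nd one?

July 21, 2032

The 22nd occurrence is 21 intervals after the first: 21 × 7 = 147 days after February 25, 2032.
February has 29 days — 4 days to the end of February leaves 143.
March has 31 days (112 left).
April has 30 days (82 left).
May has 31 days (51 left).
June has 30 days (21 left).
21 days into July → July 21, 2032.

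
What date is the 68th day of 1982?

9 March 1982

January has 31 days (68 − 31 = 37 remain).
February has 28 days (37 − 28 = 9 remain).
9 into March → March 9.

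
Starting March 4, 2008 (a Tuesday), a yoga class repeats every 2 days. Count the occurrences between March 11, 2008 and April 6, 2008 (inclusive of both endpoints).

Occurrences land 2·i days after March 4, 2008 for i = 0, 1, 2, …
March 11, 2008 is 7 days after the start; 7 ÷ 2 = 3 remainder 1; since the remainder is 1, round up to i = 4. First occurrence in the window: #5 on March 12, 2008 (4×2 = 8 days in).
April 6, 2008 is 33 days after the start; 33 ÷ 2 = 16 remainder 1. Last occurrence in the window: #17 on April 5, 2008.
Occurrences #5 through #17: 13 in total.

13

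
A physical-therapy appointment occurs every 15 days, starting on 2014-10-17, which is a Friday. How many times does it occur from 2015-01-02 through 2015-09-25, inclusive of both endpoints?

17

Occurrences land 15·i days after 2014-10-17 for i = 0, 1, 2, …
2015-01-02 is 77 days after the start; 77 ÷ 15 = 5 remainder 2; since the remainder is 2, round up to i = 6. First occurrence in the window: #7 on 2015-01-15 (6×15 = 90 days in).
2015-09-25 is 343 days after the start; 343 ÷ 15 = 22 remainder 13. Last occurrence in the window: #23 on 2015-09-12.
Occurrences #7 through #23: 17 in total.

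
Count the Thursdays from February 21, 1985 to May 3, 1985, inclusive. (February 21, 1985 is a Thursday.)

February 21, 1985 is a Thursday; the first Thursday on or after it is February 21, 1985.
From February 21, 1985 to May 3, 1985: 7 + 31 + 30 + 3 = 71 days (rest of February, March, April, May).
71 ÷ 7 = 10 full weeks with remainder 1, so 10 more Thursdays after the first → 11.

11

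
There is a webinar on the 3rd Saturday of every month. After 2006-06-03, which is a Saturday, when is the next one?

June 2006 starts on a Thursday; its first Saturday is the 3rd, so the 3rd Saturday is the 17th — 2006-06-17.
2006-06-17 is after 2006-06-03, so that is the next one.

2006-06-17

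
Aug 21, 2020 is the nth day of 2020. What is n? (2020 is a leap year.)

Days in months before Aug: 31 + 29 + 31 + 30 + 31 + 30 + 31 = 213.
Plus 21 days into Aug → day 234.

234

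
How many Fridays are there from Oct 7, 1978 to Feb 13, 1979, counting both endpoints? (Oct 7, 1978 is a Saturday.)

18

Oct 7, 1978 is a Saturday; the first Friday on or after it is Oct 13, 1978 (6 days later).
From Oct 13, 1978 to Feb 13, 1979: 18 + 30 + 31 + 31 + 13 = 123 days (rest of Oct, Nov, Dec, Jan, Feb).
123 ÷ 7 = 17 full weeks with remainder 4, so 17 more Fridays after the first → 18.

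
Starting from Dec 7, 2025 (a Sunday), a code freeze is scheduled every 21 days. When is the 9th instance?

May 24, 2026

The 9th occurrence is 8 intervals after the first: 8 × 21 = 168 days after Dec 7, 2025.
Dec has 31 days — 24 days to the end of Dec leaves 144.
Jan has 31 days (113 left).
Feb has 28 days (85 left).
Mar has 31 days (54 left).
Apr has 30 days (24 left).
24 days into May → May 24, 2026.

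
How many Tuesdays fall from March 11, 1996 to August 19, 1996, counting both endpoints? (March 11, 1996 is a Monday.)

23

March 11, 1996 is a Monday; the first Tuesday on or after it is March 12, 1996 (1 day later).
From March 12, 1996 to August 19, 1996: 19 + 30 + 31 + 30 + 31 + 19 = 160 days (rest of March, April, May, June, July, August).
160 ÷ 7 = 22 full weeks with remainder 6, so 22 more Tuesdays after the first → 23.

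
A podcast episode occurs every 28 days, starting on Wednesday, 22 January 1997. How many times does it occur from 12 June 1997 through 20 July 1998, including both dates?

Occurrences land 28·i days after 22 January 1997 for i = 0, 1, 2, …
12 June 1997 is 141 days after the start; 141 ÷ 28 = 5 remainder 1; since the remainder is 1, round up to i = 6. First occurrence in the window: #7 on 9 July 1997 (6×28 = 168 days in).
20 July 1998 is 544 days after the start; 544 ÷ 28 = 19 remainder 12. Last occurrence in the window: #20 on 8 July 1998.
Occurrences #7 through #20: 14 in total.

14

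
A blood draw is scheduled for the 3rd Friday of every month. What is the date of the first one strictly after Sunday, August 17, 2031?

September 19, 2031

August 2031 starts on a Friday; its first Friday is the 1st, so the 3rd Friday is the 15th — August 15, 2031.
That is not after August 17, 2031, so look at September 2031.
September 2031 starts on a Monday; its first Friday is the 5th, so the 3rd Friday is the 19th — September 19, 2031.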